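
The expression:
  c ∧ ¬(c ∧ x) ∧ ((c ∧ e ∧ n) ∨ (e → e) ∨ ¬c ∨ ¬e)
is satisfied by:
  {c: True, x: False}


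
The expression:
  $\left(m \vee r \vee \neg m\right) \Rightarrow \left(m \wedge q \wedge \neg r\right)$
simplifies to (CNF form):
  $m \wedge q \wedge \neg r$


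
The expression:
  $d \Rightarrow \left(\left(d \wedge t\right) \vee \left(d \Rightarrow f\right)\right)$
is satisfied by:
  {t: True, f: True, d: False}
  {t: True, f: False, d: False}
  {f: True, t: False, d: False}
  {t: False, f: False, d: False}
  {d: True, t: True, f: True}
  {d: True, t: True, f: False}
  {d: True, f: True, t: False}


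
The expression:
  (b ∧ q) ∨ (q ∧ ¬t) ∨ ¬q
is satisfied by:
  {b: True, t: False, q: False}
  {t: False, q: False, b: False}
  {q: True, b: True, t: False}
  {q: True, t: False, b: False}
  {b: True, t: True, q: False}
  {t: True, b: False, q: False}
  {q: True, t: True, b: True}


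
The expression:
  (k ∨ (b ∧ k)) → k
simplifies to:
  True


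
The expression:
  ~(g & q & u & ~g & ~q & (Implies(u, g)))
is always true.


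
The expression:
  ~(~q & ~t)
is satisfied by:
  {t: True, q: True}
  {t: True, q: False}
  {q: True, t: False}


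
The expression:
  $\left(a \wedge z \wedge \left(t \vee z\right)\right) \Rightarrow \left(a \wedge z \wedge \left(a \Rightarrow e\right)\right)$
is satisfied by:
  {e: True, z: False, a: False}
  {e: False, z: False, a: False}
  {a: True, e: True, z: False}
  {a: True, e: False, z: False}
  {z: True, e: True, a: False}
  {z: True, e: False, a: False}
  {z: True, a: True, e: True}


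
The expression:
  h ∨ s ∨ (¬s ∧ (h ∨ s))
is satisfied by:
  {s: True, h: True}
  {s: True, h: False}
  {h: True, s: False}


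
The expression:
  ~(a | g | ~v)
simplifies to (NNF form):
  v & ~a & ~g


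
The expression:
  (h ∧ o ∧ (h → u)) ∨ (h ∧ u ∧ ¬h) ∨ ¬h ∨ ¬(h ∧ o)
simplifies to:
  u ∨ ¬h ∨ ¬o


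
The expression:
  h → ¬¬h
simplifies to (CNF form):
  True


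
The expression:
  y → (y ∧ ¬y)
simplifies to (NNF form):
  ¬y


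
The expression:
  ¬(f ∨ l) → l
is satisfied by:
  {l: True, f: True}
  {l: True, f: False}
  {f: True, l: False}


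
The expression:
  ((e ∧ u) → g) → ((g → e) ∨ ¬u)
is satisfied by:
  {e: True, g: False, u: False}
  {g: False, u: False, e: False}
  {e: True, u: True, g: False}
  {u: True, g: False, e: False}
  {e: True, g: True, u: False}
  {g: True, e: False, u: False}
  {e: True, u: True, g: True}


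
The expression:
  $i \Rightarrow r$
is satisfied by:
  {r: True, i: False}
  {i: False, r: False}
  {i: True, r: True}


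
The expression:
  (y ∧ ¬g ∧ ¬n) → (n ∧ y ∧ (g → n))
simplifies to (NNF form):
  g ∨ n ∨ ¬y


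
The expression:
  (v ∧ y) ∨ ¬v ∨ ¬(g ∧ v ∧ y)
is always true.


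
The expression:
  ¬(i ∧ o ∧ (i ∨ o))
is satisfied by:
  {o: False, i: False}
  {i: True, o: False}
  {o: True, i: False}


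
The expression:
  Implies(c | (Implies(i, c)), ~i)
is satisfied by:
  {c: False, i: False}
  {i: True, c: False}
  {c: True, i: False}


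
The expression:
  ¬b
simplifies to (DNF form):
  ¬b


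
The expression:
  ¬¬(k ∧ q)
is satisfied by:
  {q: True, k: True}


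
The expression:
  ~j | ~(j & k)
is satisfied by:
  {k: False, j: False}
  {j: True, k: False}
  {k: True, j: False}


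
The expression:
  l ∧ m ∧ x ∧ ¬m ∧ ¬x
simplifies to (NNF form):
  False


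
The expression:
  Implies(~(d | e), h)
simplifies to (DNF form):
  d | e | h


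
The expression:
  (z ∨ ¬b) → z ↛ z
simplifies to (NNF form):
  b ∧ ¬z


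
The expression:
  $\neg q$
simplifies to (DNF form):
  $\neg q$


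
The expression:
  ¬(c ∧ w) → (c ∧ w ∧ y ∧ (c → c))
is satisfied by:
  {c: True, w: True}


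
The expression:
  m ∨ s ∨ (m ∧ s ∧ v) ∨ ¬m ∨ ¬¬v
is always true.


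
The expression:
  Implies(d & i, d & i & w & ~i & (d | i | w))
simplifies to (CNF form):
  ~d | ~i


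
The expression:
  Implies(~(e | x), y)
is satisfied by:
  {y: True, e: True, x: True}
  {y: True, e: True, x: False}
  {y: True, x: True, e: False}
  {y: True, x: False, e: False}
  {e: True, x: True, y: False}
  {e: True, x: False, y: False}
  {x: True, e: False, y: False}


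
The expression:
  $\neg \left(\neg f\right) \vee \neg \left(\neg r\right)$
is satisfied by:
  {r: True, f: True}
  {r: True, f: False}
  {f: True, r: False}


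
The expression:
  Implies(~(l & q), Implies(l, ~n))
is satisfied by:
  {q: True, l: False, n: False}
  {l: False, n: False, q: False}
  {n: True, q: True, l: False}
  {n: True, l: False, q: False}
  {q: True, l: True, n: False}
  {l: True, q: False, n: False}
  {n: True, l: True, q: True}


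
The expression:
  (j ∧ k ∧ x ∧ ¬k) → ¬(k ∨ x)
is always true.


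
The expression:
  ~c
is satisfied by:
  {c: False}


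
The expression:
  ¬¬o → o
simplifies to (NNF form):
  True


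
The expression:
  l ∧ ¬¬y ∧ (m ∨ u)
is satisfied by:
  {m: True, u: True, y: True, l: True}
  {m: True, y: True, l: True, u: False}
  {u: True, y: True, l: True, m: False}


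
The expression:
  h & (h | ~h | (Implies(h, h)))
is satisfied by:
  {h: True}


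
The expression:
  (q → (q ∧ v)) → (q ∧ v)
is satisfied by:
  {q: True}


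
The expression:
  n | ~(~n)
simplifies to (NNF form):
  n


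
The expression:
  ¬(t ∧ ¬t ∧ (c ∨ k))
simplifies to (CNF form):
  True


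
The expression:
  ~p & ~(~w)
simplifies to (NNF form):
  w & ~p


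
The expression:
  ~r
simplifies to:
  ~r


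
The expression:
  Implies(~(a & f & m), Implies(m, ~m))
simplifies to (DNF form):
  ~m | (a & f)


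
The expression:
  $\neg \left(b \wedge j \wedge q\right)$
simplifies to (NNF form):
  $\neg b \vee \neg j \vee \neg q$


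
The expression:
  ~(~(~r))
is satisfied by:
  {r: False}


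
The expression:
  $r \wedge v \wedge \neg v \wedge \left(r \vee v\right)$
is never true.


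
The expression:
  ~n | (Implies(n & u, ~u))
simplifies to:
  ~n | ~u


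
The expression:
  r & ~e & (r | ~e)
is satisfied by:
  {r: True, e: False}


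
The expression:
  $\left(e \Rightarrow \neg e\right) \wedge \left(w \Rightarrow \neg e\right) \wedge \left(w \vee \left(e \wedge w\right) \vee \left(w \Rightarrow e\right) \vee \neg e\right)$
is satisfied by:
  {e: False}


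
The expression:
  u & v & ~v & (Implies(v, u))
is never true.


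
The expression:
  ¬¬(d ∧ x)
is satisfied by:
  {d: True, x: True}


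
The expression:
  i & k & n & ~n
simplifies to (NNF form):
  False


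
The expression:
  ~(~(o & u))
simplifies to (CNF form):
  o & u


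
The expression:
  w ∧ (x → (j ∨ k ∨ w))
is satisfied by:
  {w: True}


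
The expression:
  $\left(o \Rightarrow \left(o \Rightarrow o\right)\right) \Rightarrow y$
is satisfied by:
  {y: True}


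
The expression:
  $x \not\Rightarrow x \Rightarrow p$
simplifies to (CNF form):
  $\text{True}$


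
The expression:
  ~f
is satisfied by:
  {f: False}


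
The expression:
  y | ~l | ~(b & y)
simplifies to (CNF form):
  True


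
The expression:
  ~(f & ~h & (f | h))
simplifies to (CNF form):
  h | ~f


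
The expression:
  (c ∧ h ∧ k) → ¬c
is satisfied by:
  {h: False, k: False, c: False}
  {c: True, h: False, k: False}
  {k: True, h: False, c: False}
  {c: True, k: True, h: False}
  {h: True, c: False, k: False}
  {c: True, h: True, k: False}
  {k: True, h: True, c: False}


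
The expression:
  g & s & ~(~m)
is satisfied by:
  {m: True, s: True, g: True}


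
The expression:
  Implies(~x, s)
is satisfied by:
  {x: True, s: True}
  {x: True, s: False}
  {s: True, x: False}


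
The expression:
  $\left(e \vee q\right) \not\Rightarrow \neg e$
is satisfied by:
  {e: True}


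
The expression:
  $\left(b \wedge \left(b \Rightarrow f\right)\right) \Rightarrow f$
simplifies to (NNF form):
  $\text{True}$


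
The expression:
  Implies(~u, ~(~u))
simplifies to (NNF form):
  u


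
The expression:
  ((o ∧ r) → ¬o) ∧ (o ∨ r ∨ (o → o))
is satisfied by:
  {o: False, r: False}
  {r: True, o: False}
  {o: True, r: False}


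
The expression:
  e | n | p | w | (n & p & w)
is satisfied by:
  {n: True, p: True, e: True, w: True}
  {n: True, p: True, e: True, w: False}
  {n: True, p: True, w: True, e: False}
  {n: True, p: True, w: False, e: False}
  {n: True, e: True, w: True, p: False}
  {n: True, e: True, w: False, p: False}
  {n: True, e: False, w: True, p: False}
  {n: True, e: False, w: False, p: False}
  {p: True, e: True, w: True, n: False}
  {p: True, e: True, w: False, n: False}
  {p: True, w: True, e: False, n: False}
  {p: True, w: False, e: False, n: False}
  {e: True, w: True, p: False, n: False}
  {e: True, p: False, w: False, n: False}
  {w: True, p: False, e: False, n: False}


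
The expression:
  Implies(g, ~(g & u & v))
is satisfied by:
  {g: False, v: False, u: False}
  {u: True, g: False, v: False}
  {v: True, g: False, u: False}
  {u: True, v: True, g: False}
  {g: True, u: False, v: False}
  {u: True, g: True, v: False}
  {v: True, g: True, u: False}


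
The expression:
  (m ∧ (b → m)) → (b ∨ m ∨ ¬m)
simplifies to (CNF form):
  True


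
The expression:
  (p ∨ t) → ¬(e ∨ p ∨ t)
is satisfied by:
  {p: False, t: False}


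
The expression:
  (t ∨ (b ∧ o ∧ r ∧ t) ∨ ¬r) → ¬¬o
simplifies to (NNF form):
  o ∨ (r ∧ ¬t)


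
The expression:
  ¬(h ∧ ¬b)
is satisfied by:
  {b: True, h: False}
  {h: False, b: False}
  {h: True, b: True}


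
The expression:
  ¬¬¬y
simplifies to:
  ¬y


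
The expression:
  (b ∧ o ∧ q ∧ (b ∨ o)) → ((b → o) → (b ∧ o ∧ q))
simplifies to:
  True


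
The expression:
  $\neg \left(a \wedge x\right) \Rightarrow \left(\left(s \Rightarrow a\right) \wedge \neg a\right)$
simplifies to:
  $\left(a \wedge x\right) \vee \left(\neg a \wedge \neg s\right)$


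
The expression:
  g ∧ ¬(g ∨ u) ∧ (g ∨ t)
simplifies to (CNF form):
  False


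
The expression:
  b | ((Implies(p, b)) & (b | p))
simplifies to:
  b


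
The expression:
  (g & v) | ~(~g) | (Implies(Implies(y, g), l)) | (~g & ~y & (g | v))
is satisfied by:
  {v: True, y: True, l: True, g: True}
  {v: True, y: True, l: True, g: False}
  {v: True, y: True, g: True, l: False}
  {v: True, y: True, g: False, l: False}
  {v: True, l: True, g: True, y: False}
  {v: True, l: True, g: False, y: False}
  {v: True, l: False, g: True, y: False}
  {v: True, l: False, g: False, y: False}
  {y: True, l: True, g: True, v: False}
  {y: True, l: True, g: False, v: False}
  {y: True, g: True, l: False, v: False}
  {y: True, g: False, l: False, v: False}
  {l: True, g: True, y: False, v: False}
  {l: True, y: False, g: False, v: False}
  {g: True, y: False, l: False, v: False}


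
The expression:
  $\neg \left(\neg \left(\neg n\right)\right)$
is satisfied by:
  {n: False}


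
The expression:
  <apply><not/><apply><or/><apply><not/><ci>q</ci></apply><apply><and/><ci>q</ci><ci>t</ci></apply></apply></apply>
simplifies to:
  <apply><and/><ci>q</ci><apply><not/><ci>t</ci></apply></apply>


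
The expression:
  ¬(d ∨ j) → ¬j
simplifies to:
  True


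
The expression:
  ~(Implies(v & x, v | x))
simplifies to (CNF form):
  False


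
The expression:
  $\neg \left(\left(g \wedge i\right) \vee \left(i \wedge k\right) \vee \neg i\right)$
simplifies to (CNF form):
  $i \wedge \neg g \wedge \neg k$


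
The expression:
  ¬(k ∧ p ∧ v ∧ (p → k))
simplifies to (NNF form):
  ¬k ∨ ¬p ∨ ¬v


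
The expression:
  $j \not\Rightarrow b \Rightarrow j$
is always true.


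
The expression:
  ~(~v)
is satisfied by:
  {v: True}


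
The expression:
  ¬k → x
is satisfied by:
  {x: True, k: True}
  {x: True, k: False}
  {k: True, x: False}


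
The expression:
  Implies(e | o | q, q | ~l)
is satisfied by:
  {q: True, o: False, l: False, e: False}
  {q: True, e: True, o: False, l: False}
  {q: True, o: True, l: False, e: False}
  {q: True, e: True, o: True, l: False}
  {e: False, o: False, l: False, q: False}
  {e: True, o: False, l: False, q: False}
  {o: True, e: False, l: False, q: False}
  {e: True, o: True, l: False, q: False}
  {l: True, q: True, e: False, o: False}
  {e: True, l: True, q: True, o: False}
  {l: True, q: True, o: True, e: False}
  {e: True, l: True, q: True, o: True}
  {l: True, q: False, o: False, e: False}


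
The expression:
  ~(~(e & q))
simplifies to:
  e & q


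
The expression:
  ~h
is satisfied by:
  {h: False}


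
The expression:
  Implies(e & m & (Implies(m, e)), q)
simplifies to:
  q | ~e | ~m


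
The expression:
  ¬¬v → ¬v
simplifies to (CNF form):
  ¬v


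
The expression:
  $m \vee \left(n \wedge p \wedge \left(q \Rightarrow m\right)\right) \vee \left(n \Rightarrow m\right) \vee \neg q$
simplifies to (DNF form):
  $m \vee \neg n \vee \neg q$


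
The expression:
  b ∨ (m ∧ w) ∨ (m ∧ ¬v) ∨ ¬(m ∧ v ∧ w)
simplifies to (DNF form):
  True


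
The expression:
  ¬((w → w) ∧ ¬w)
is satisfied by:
  {w: True}


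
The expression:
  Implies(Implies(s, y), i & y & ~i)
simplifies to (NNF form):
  s & ~y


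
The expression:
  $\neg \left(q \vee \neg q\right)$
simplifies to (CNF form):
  $\text{False}$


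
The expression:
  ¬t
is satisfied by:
  {t: False}


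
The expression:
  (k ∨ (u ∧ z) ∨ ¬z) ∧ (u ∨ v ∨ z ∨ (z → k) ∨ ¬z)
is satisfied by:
  {k: True, u: True, z: False}
  {k: True, u: False, z: False}
  {u: True, k: False, z: False}
  {k: False, u: False, z: False}
  {k: True, z: True, u: True}
  {k: True, z: True, u: False}
  {z: True, u: True, k: False}


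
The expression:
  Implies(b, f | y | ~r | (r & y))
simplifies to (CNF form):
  f | y | ~b | ~r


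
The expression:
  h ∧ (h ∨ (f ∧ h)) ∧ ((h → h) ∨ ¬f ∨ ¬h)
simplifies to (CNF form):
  h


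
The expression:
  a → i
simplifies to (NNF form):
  i ∨ ¬a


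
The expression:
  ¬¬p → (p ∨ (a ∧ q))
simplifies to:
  True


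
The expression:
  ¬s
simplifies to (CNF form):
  ¬s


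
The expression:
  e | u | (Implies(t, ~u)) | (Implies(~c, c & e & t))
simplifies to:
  True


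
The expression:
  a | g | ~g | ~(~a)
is always true.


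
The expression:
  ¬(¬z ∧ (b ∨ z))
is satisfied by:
  {z: True, b: False}
  {b: False, z: False}
  {b: True, z: True}


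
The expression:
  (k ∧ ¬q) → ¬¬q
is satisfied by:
  {q: True, k: False}
  {k: False, q: False}
  {k: True, q: True}


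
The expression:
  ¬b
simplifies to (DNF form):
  ¬b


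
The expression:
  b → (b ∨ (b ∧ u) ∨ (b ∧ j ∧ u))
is always true.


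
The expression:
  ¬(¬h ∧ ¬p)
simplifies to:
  h ∨ p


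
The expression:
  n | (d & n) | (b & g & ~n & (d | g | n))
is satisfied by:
  {n: True, b: True, g: True}
  {n: True, b: True, g: False}
  {n: True, g: True, b: False}
  {n: True, g: False, b: False}
  {b: True, g: True, n: False}


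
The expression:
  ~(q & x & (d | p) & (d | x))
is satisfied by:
  {d: False, p: False, q: False, x: False}
  {p: True, x: False, d: False, q: False}
  {d: True, x: False, p: False, q: False}
  {p: True, d: True, x: False, q: False}
  {x: True, d: False, p: False, q: False}
  {x: True, p: True, d: False, q: False}
  {x: True, d: True, p: False, q: False}
  {x: True, p: True, d: True, q: False}
  {q: True, x: False, d: False, p: False}
  {q: True, p: True, x: False, d: False}
  {q: True, d: True, x: False, p: False}
  {q: True, p: True, d: True, x: False}
  {q: True, x: True, d: False, p: False}


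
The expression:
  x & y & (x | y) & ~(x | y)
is never true.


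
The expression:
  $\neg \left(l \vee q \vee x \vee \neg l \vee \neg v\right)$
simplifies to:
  $\text{False}$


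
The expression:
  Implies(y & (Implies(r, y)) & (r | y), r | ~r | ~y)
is always true.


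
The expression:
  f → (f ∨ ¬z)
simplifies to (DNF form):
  True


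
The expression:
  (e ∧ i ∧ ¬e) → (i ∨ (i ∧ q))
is always true.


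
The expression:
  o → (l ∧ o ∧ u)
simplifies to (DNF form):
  (l ∧ u) ∨ ¬o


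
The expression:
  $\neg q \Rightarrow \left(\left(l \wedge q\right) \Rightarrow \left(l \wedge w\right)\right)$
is always true.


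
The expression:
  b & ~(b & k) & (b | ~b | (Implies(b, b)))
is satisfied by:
  {b: True, k: False}


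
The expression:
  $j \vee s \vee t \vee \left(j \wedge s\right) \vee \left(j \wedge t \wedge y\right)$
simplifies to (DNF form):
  $j \vee s \vee t$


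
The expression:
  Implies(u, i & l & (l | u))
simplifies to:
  ~u | (i & l)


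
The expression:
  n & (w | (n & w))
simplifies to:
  n & w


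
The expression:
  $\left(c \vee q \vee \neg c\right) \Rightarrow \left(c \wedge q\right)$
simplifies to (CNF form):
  $c \wedge q$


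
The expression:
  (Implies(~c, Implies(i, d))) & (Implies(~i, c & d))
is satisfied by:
  {d: True, c: True, i: True}
  {d: True, c: True, i: False}
  {d: True, i: True, c: False}
  {c: True, i: True, d: False}


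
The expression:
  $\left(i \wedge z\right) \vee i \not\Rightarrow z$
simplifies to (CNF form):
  $i$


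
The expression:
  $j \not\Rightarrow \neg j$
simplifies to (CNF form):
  $j$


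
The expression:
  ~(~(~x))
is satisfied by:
  {x: False}


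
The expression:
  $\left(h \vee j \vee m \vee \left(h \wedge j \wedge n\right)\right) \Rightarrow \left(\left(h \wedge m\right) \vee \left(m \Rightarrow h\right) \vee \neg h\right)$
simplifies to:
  $\text{True}$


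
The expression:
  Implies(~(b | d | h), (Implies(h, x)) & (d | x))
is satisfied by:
  {b: True, x: True, d: True, h: True}
  {b: True, x: True, d: True, h: False}
  {b: True, x: True, h: True, d: False}
  {b: True, x: True, h: False, d: False}
  {b: True, d: True, h: True, x: False}
  {b: True, d: True, h: False, x: False}
  {b: True, d: False, h: True, x: False}
  {b: True, d: False, h: False, x: False}
  {x: True, d: True, h: True, b: False}
  {x: True, d: True, h: False, b: False}
  {x: True, h: True, d: False, b: False}
  {x: True, h: False, d: False, b: False}
  {d: True, h: True, x: False, b: False}
  {d: True, x: False, h: False, b: False}
  {h: True, x: False, d: False, b: False}


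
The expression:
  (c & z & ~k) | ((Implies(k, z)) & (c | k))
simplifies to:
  (k & z) | (c & ~k)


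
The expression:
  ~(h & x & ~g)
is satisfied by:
  {g: True, h: False, x: False}
  {h: False, x: False, g: False}
  {x: True, g: True, h: False}
  {x: True, h: False, g: False}
  {g: True, h: True, x: False}
  {h: True, g: False, x: False}
  {x: True, h: True, g: True}


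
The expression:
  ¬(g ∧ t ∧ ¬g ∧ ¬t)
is always true.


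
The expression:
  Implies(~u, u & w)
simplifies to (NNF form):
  u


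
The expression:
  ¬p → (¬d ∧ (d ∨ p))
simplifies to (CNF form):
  p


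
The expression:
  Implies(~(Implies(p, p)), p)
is always true.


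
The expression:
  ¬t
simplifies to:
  ¬t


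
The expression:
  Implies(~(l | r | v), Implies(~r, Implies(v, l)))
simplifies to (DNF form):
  True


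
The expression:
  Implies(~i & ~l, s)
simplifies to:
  i | l | s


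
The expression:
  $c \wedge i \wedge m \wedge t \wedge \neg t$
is never true.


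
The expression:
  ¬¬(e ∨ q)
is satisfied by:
  {q: True, e: True}
  {q: True, e: False}
  {e: True, q: False}


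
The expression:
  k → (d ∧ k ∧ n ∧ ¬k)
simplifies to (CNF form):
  ¬k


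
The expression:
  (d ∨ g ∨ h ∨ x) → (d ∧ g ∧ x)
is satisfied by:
  {x: True, g: True, d: True, h: False}
  {x: True, g: True, d: True, h: True}
  {h: False, d: False, x: False, g: False}


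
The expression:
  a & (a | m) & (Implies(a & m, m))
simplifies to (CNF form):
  a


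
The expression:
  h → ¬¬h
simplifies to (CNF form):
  True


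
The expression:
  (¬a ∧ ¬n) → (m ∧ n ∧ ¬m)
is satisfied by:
  {n: True, a: True}
  {n: True, a: False}
  {a: True, n: False}


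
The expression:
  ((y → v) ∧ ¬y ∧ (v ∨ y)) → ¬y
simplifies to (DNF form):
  True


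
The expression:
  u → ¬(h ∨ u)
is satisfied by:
  {u: False}


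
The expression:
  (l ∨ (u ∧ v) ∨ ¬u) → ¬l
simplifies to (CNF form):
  ¬l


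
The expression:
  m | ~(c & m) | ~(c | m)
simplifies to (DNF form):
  True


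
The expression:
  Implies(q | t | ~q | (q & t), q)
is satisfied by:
  {q: True}


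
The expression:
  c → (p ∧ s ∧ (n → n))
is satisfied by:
  {s: True, p: True, c: False}
  {s: True, p: False, c: False}
  {p: True, s: False, c: False}
  {s: False, p: False, c: False}
  {s: True, c: True, p: True}


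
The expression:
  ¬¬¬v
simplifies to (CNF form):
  ¬v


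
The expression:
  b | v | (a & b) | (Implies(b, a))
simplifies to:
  True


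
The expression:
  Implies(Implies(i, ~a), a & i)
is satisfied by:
  {a: True, i: True}


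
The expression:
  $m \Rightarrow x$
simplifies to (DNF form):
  $x \vee \neg m$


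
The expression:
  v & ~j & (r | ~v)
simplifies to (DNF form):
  r & v & ~j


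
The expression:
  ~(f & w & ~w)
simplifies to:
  True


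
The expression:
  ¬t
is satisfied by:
  {t: False}


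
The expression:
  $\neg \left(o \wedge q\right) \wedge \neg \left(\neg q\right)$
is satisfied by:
  {q: True, o: False}


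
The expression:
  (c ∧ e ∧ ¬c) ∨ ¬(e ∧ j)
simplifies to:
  ¬e ∨ ¬j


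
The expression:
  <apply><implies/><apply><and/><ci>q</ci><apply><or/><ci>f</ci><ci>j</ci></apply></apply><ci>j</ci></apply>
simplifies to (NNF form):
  <apply><or/><ci>j</ci><apply><not/><ci>f</ci></apply><apply><not/><ci>q</ci></apply></apply>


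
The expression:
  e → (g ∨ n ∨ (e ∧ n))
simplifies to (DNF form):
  g ∨ n ∨ ¬e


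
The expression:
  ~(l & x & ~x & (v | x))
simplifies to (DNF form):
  True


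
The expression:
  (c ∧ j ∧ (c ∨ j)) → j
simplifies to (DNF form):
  True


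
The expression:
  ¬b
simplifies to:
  ¬b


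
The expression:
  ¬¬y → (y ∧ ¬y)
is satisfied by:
  {y: False}


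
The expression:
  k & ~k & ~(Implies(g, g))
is never true.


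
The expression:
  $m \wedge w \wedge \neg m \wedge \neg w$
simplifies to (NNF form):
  $\text{False}$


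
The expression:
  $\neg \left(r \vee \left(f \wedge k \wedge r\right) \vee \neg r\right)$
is never true.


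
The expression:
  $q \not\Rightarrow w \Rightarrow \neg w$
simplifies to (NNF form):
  $\text{True}$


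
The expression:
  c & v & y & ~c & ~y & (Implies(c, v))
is never true.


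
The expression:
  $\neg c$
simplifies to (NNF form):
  $\neg c$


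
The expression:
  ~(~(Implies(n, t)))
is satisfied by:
  {t: True, n: False}
  {n: False, t: False}
  {n: True, t: True}


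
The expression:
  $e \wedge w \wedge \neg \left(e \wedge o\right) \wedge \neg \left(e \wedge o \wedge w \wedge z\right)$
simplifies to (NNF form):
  $e \wedge w \wedge \neg o$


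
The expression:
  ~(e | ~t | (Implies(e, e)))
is never true.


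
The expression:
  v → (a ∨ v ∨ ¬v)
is always true.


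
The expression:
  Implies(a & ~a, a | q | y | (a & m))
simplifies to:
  True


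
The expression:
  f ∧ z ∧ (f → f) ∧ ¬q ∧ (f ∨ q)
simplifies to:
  f ∧ z ∧ ¬q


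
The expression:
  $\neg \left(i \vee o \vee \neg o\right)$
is never true.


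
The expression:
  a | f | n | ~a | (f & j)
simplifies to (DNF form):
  True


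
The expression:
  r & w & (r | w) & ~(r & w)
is never true.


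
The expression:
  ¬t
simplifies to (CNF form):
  ¬t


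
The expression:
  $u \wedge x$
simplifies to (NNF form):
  $u \wedge x$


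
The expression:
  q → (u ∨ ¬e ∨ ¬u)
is always true.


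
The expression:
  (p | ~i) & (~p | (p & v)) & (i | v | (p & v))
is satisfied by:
  {p: True, v: True, i: False}
  {v: True, i: False, p: False}
  {i: True, p: True, v: True}


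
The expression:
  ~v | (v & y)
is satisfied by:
  {y: True, v: False}
  {v: False, y: False}
  {v: True, y: True}


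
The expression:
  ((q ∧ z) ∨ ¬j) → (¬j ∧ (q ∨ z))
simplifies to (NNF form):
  (j ∧ ¬q) ∨ (q ∧ ¬z) ∨ (z ∧ ¬j)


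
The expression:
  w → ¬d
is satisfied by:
  {w: False, d: False}
  {d: True, w: False}
  {w: True, d: False}


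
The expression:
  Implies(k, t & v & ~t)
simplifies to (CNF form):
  ~k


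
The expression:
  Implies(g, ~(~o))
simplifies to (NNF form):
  o | ~g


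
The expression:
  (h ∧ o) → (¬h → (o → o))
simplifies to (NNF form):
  True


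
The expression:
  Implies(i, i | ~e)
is always true.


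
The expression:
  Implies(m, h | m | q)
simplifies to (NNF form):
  True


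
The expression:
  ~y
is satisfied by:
  {y: False}


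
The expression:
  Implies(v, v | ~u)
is always true.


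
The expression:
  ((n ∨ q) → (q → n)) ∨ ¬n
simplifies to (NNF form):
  True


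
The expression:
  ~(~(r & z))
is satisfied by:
  {r: True, z: True}


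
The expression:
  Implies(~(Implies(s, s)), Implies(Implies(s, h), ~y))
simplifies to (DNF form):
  True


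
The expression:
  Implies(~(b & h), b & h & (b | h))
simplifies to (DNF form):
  b & h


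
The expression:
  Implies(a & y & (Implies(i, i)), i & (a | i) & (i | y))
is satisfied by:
  {i: True, y: False, a: False}
  {y: False, a: False, i: False}
  {i: True, a: True, y: False}
  {a: True, y: False, i: False}
  {i: True, y: True, a: False}
  {y: True, i: False, a: False}
  {i: True, a: True, y: True}


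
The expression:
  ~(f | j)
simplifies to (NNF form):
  ~f & ~j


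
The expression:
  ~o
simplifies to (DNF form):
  ~o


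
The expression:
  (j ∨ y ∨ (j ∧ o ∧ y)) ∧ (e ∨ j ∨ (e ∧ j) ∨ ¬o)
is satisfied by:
  {y: True, e: True, j: True, o: False}
  {y: True, j: True, o: False, e: False}
  {y: True, e: True, j: True, o: True}
  {y: True, j: True, o: True, e: False}
  {j: True, e: True, o: False, y: False}
  {j: True, e: False, o: False, y: False}
  {e: True, j: True, o: True, y: False}
  {j: True, o: True, e: False, y: False}
  {e: True, y: True, o: False, j: False}
  {y: True, e: False, o: False, j: False}
  {e: True, y: True, o: True, j: False}


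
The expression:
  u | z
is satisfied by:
  {z: True, u: True}
  {z: True, u: False}
  {u: True, z: False}


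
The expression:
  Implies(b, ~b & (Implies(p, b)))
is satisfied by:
  {b: False}


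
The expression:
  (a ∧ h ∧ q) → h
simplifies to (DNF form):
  True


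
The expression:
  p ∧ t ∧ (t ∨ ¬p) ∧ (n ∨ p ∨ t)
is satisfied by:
  {t: True, p: True}


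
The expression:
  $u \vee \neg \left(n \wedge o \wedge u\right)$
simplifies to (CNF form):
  $\text{True}$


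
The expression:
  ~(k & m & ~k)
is always true.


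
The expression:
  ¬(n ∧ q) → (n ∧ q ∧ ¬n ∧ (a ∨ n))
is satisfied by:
  {q: True, n: True}


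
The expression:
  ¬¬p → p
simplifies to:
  True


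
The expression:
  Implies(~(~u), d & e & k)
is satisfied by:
  {e: True, k: True, d: True, u: False}
  {e: True, k: True, d: False, u: False}
  {e: True, d: True, k: False, u: False}
  {e: True, d: False, k: False, u: False}
  {k: True, d: True, e: False, u: False}
  {k: True, e: False, d: False, u: False}
  {k: False, d: True, e: False, u: False}
  {k: False, e: False, d: False, u: False}
  {e: True, u: True, k: True, d: True}


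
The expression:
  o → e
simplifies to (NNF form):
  e ∨ ¬o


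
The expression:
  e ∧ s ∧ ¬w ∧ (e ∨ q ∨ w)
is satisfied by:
  {e: True, s: True, w: False}


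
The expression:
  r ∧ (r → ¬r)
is never true.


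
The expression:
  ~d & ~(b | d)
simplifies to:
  ~b & ~d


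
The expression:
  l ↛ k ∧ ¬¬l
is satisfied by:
  {l: True, k: False}


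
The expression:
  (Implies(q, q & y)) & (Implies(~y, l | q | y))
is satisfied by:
  {y: True, l: True, q: False}
  {y: True, l: False, q: False}
  {y: True, q: True, l: True}
  {y: True, q: True, l: False}
  {l: True, q: False, y: False}


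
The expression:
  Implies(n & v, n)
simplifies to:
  True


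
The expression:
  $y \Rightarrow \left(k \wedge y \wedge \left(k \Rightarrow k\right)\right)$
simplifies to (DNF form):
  $k \vee \neg y$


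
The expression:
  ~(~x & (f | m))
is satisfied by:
  {x: True, f: False, m: False}
  {x: True, m: True, f: False}
  {x: True, f: True, m: False}
  {x: True, m: True, f: True}
  {m: False, f: False, x: False}


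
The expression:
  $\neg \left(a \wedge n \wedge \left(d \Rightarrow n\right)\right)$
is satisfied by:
  {n: False, a: False}
  {a: True, n: False}
  {n: True, a: False}


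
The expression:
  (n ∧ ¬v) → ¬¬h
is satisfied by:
  {v: True, h: True, n: False}
  {v: True, h: False, n: False}
  {h: True, v: False, n: False}
  {v: False, h: False, n: False}
  {n: True, v: True, h: True}
  {n: True, v: True, h: False}
  {n: True, h: True, v: False}


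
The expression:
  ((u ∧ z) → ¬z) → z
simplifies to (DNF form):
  z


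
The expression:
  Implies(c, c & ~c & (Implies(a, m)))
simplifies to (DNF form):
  ~c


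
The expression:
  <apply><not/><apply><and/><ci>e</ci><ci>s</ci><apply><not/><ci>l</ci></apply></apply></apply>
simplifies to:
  <apply><or/><ci>l</ci><apply><not/><ci>e</ci></apply><apply><not/><ci>s</ci></apply></apply>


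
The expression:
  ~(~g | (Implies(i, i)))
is never true.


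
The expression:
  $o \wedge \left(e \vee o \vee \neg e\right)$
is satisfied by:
  {o: True}


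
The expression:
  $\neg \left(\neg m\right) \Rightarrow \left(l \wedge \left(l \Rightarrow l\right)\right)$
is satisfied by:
  {l: True, m: False}
  {m: False, l: False}
  {m: True, l: True}


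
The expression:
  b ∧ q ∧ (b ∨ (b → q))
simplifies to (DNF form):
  b ∧ q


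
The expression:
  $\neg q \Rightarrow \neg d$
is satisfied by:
  {q: True, d: False}
  {d: False, q: False}
  {d: True, q: True}


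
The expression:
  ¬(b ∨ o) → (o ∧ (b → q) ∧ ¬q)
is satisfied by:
  {b: True, o: True}
  {b: True, o: False}
  {o: True, b: False}


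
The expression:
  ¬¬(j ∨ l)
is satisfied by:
  {l: True, j: True}
  {l: True, j: False}
  {j: True, l: False}


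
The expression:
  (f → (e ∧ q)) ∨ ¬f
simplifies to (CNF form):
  (e ∨ ¬f) ∧ (q ∨ ¬f)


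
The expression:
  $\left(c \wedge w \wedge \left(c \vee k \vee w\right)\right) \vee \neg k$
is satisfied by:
  {w: True, c: True, k: False}
  {w: True, c: False, k: False}
  {c: True, w: False, k: False}
  {w: False, c: False, k: False}
  {w: True, k: True, c: True}


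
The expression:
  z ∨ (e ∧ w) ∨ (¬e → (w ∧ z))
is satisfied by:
  {z: True, e: True}
  {z: True, e: False}
  {e: True, z: False}


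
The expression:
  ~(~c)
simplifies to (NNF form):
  c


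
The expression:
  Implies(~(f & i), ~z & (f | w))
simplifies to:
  (f & i) | (f & ~z) | (w & ~z)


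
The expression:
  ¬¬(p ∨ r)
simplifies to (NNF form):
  p ∨ r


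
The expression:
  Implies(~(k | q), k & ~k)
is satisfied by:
  {k: True, q: True}
  {k: True, q: False}
  {q: True, k: False}


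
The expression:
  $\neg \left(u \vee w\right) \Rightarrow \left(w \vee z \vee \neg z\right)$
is always true.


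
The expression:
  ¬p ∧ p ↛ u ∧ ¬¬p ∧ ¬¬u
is never true.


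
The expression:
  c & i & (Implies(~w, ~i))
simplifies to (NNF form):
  c & i & w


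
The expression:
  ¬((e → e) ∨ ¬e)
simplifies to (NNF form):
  False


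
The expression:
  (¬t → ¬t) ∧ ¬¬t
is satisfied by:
  {t: True}


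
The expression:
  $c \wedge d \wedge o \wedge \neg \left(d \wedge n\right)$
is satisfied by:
  {c: True, d: True, o: True, n: False}


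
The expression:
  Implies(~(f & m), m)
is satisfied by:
  {m: True}


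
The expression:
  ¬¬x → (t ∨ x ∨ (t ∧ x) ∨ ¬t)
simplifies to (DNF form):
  True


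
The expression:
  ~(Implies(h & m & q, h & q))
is never true.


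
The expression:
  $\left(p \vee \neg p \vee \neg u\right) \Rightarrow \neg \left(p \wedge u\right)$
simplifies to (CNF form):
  $\neg p \vee \neg u$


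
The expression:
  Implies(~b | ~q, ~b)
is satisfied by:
  {q: True, b: False}
  {b: False, q: False}
  {b: True, q: True}


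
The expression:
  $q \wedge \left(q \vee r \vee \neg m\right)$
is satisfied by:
  {q: True}


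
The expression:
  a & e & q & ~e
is never true.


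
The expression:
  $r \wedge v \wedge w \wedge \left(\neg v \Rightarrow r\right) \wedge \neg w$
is never true.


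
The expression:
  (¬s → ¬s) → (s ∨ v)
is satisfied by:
  {v: True, s: True}
  {v: True, s: False}
  {s: True, v: False}


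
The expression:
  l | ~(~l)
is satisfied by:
  {l: True}


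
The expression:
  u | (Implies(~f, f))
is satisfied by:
  {u: True, f: True}
  {u: True, f: False}
  {f: True, u: False}


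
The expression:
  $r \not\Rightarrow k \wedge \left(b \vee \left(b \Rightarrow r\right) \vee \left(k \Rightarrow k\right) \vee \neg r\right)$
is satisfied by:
  {r: True, k: False}


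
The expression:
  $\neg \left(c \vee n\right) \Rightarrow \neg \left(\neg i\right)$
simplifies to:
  $c \vee i \vee n$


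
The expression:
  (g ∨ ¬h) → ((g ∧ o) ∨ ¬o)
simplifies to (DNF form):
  g ∨ h ∨ ¬o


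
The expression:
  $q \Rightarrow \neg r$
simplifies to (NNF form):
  $\neg q \vee \neg r$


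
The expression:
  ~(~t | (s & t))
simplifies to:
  t & ~s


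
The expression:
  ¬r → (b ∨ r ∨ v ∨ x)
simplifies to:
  b ∨ r ∨ v ∨ x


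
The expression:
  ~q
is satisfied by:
  {q: False}


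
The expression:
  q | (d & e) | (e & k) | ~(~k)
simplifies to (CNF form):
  (d | k | q) & (e | k | q)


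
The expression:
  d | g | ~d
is always true.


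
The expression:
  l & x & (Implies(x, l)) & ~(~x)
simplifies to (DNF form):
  l & x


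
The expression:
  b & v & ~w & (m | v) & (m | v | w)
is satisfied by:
  {b: True, v: True, w: False}


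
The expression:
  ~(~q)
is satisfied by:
  {q: True}


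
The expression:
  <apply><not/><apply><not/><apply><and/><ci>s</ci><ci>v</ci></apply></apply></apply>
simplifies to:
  <apply><and/><ci>s</ci><ci>v</ci></apply>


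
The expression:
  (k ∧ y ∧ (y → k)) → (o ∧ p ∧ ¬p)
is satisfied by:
  {k: False, y: False}
  {y: True, k: False}
  {k: True, y: False}


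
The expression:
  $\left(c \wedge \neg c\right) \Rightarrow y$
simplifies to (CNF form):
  $\text{True}$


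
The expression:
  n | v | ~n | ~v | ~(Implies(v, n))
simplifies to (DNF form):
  True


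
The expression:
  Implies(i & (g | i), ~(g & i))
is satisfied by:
  {g: False, i: False}
  {i: True, g: False}
  {g: True, i: False}


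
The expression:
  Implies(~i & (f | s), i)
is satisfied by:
  {i: True, f: False, s: False}
  {i: True, s: True, f: False}
  {i: True, f: True, s: False}
  {i: True, s: True, f: True}
  {s: False, f: False, i: False}


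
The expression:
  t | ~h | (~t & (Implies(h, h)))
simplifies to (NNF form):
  True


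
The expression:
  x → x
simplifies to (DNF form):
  True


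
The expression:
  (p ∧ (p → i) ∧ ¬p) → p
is always true.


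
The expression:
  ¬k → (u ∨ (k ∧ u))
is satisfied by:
  {k: True, u: True}
  {k: True, u: False}
  {u: True, k: False}


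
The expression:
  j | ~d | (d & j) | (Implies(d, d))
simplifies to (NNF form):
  True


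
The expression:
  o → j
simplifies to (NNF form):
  j ∨ ¬o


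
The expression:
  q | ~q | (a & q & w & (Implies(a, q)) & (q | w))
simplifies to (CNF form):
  True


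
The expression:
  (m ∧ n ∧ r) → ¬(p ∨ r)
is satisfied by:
  {m: False, n: False, r: False}
  {r: True, m: False, n: False}
  {n: True, m: False, r: False}
  {r: True, n: True, m: False}
  {m: True, r: False, n: False}
  {r: True, m: True, n: False}
  {n: True, m: True, r: False}


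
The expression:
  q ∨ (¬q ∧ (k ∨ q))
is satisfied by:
  {k: True, q: True}
  {k: True, q: False}
  {q: True, k: False}


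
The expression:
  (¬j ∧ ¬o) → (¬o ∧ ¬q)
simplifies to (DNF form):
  j ∨ o ∨ ¬q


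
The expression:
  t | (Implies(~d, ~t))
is always true.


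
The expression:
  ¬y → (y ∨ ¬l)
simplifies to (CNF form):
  y ∨ ¬l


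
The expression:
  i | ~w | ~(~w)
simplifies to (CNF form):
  True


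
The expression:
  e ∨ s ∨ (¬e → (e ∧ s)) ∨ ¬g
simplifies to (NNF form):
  e ∨ s ∨ ¬g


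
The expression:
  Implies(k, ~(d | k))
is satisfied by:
  {k: False}


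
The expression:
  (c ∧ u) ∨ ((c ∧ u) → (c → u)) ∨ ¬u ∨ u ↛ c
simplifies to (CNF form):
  True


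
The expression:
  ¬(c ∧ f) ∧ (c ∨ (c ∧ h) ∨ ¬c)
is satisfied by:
  {c: False, f: False}
  {f: True, c: False}
  {c: True, f: False}


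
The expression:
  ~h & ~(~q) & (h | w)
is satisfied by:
  {w: True, q: True, h: False}


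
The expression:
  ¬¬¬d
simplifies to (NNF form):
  ¬d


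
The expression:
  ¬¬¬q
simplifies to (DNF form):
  ¬q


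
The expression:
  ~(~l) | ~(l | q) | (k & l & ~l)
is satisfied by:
  {l: True, q: False}
  {q: False, l: False}
  {q: True, l: True}


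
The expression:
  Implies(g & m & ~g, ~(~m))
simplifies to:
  True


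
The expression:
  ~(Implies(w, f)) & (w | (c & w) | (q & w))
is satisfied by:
  {w: True, f: False}


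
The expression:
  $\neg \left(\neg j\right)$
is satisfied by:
  {j: True}


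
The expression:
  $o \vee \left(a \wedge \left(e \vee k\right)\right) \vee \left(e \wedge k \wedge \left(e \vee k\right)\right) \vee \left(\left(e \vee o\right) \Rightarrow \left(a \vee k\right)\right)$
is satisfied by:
  {a: True, o: True, k: True, e: False}
  {a: True, o: True, e: False, k: False}
  {a: True, k: True, e: False, o: False}
  {a: True, e: False, k: False, o: False}
  {o: True, k: True, e: False, a: False}
  {o: True, e: False, k: False, a: False}
  {k: True, o: False, e: False, a: False}
  {o: False, e: False, k: False, a: False}
  {o: True, a: True, e: True, k: True}
  {o: True, a: True, e: True, k: False}
  {a: True, e: True, k: True, o: False}
  {a: True, e: True, o: False, k: False}
  {k: True, e: True, o: True, a: False}
  {e: True, o: True, a: False, k: False}
  {e: True, k: True, a: False, o: False}
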